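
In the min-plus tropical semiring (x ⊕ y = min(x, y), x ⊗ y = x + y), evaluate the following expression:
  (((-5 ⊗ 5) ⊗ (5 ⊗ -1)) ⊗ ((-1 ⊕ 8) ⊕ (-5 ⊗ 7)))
(((-5 ⊗ 5) ⊗ (5 ⊗ -1)) ⊗ ((-1 ⊕ 8) ⊕ (-5 ⊗ 7))) = 3

Expand innermost to outermost. Recall ⊕ takes the minimum of its arguments and ⊗ takes their sum. Working out the expression (((-5 ⊗ 5) ⊗ (5 ⊗ -1)) ⊗ ((-1 ⊕ 8) ⊕ (-5 ⊗ 7))) gives 3.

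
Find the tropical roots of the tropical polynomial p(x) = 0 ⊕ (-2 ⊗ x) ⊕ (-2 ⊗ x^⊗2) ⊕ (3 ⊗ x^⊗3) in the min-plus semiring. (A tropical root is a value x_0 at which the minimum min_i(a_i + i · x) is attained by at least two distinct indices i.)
Roots: {-5, 0, 2}

Each tropical root is a break point of the lower envelope of the lines y = a_i + i · x (there are 4 lines, with slopes 0, 1, ..., 3). Only the lines that attain the minimum somewhere contribute to roots; other lines are dominated. Here the surviving (envelope) indices are i = 3, i = 2, i = 1, i = 0.
Intersections between consecutive envelope lines give the roots: for adjacent envelope indices i < j the intersection is x = (a_i − a_j) / (j − i). Reading off the sorted break points: {-5, 0, 2}.
Verification: at each break x_0, at least two indices attain the minimum of min_i(a_i + i · x_0).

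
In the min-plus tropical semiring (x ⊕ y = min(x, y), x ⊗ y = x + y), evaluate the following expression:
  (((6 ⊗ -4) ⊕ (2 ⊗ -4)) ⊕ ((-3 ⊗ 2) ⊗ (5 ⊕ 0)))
(((6 ⊗ -4) ⊕ (2 ⊗ -4)) ⊕ ((-3 ⊗ 2) ⊗ (5 ⊕ 0))) = -2

Expand innermost to outermost. Recall ⊕ takes the minimum of its arguments and ⊗ takes their sum. Working out the expression (((6 ⊗ -4) ⊕ (2 ⊗ -4)) ⊕ ((-3 ⊗ 2) ⊗ (5 ⊕ 0))) gives -2.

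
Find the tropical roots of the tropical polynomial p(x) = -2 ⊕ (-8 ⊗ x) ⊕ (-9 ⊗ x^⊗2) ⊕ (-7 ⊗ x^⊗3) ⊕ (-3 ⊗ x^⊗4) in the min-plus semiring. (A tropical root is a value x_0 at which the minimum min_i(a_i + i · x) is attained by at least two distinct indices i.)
Roots: {-4, -2, 1, 6}

Each tropical root is a break point of the lower envelope of the lines y = a_i + i · x (there are 5 lines, with slopes 0, 1, ..., 4). Only the lines that attain the minimum somewhere contribute to roots; other lines are dominated. Here the surviving (envelope) indices are i = 4, i = 3, i = 2, i = 1, i = 0.
Intersections between consecutive envelope lines give the roots: for adjacent envelope indices i < j the intersection is x = (a_i − a_j) / (j − i). Reading off the sorted break points: {-4, -2, 1, 6}.
Verification: at each break x_0, at least two indices attain the minimum of min_i(a_i + i · x_0).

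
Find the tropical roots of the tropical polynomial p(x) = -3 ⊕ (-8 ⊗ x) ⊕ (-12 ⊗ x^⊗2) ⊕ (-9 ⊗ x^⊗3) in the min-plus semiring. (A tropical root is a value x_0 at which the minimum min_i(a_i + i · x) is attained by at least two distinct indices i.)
Roots: {-3, 4, 5}

Each tropical root is a break point of the lower envelope of the lines y = a_i + i · x (there are 4 lines, with slopes 0, 1, ..., 3). Only the lines that attain the minimum somewhere contribute to roots; other lines are dominated. Here the surviving (envelope) indices are i = 3, i = 2, i = 1, i = 0.
Intersections between consecutive envelope lines give the roots: for adjacent envelope indices i < j the intersection is x = (a_i − a_j) / (j − i). Reading off the sorted break points: {-3, 4, 5}.
Verification: at each break x_0, at least two indices attain the minimum of min_i(a_i + i · x_0).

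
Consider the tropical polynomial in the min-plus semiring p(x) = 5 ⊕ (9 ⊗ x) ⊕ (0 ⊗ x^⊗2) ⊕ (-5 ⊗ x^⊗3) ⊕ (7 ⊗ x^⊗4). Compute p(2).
p(2) = 1

A tropical monomial a ⊗ x^⊗i evaluates to a + i · x. Evaluating each term at x = 2:
  Term 0 contributes 5 + 0 · 2 = 5
  Term 1 contributes 9 + 1 · 2 = 11
  Term 2 contributes 0 + 2 · 2 = 4
  Term 3 contributes -5 + 3 · 2 = 1
  Term 4 contributes 7 + 4 · 2 = 15
p(2) = ⊕ of these = min[5, 11, 4, 1, 15] = 1.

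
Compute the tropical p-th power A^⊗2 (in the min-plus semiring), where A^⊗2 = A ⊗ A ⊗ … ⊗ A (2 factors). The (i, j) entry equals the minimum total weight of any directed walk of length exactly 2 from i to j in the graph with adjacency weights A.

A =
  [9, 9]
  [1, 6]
A^⊗2 =
  [10, 15]
  [7, 10]

Each entry (A^⊗2)_ij equals the minimum over all length-2 walks i = v_0 → v_1 → … → v_2 = j of Σ_t A[v_t][v_{t+1}]. For example, for (i, j) = (0, 1) we minimise over 2 possible intermediate vertex sequences; the minimum is 15, attained along the walk 0 → 1 → 1.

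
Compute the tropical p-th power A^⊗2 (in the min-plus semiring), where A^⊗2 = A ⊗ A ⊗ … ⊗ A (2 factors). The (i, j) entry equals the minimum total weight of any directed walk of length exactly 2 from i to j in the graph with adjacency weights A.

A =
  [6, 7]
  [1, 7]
A^⊗2 =
  [8, 13]
  [7, 8]

Each entry (A^⊗2)_ij equals the minimum over all length-2 walks i = v_0 → v_1 → … → v_2 = j of Σ_t A[v_t][v_{t+1}]. For example, for (i, j) = (0, 1) we minimise over 2 possible intermediate vertex sequences; the minimum is 13, attained along the walk 0 → 0 → 1.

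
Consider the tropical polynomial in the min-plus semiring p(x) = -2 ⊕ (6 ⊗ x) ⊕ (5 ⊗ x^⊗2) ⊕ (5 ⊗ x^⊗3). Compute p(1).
p(1) = -2

A tropical monomial a ⊗ x^⊗i evaluates to a + i · x. Evaluating each term at x = 1:
  Term 0 contributes -2 + 0 · 1 = -2
  Term 1 contributes 6 + 1 · 1 = 7
  Term 2 contributes 5 + 2 · 1 = 7
  Term 3 contributes 5 + 3 · 1 = 8
p(1) = ⊕ of these = min[-2, 7, 7, 8] = -2.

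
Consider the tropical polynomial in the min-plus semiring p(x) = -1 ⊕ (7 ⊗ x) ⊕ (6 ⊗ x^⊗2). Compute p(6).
p(6) = -1

A tropical monomial a ⊗ x^⊗i evaluates to a + i · x. Evaluating each term at x = 6:
  Term 0 contributes -1 + 0 · 6 = -1
  Term 1 contributes 7 + 1 · 6 = 13
  Term 2 contributes 6 + 2 · 6 = 18
p(6) = ⊕ of these = min[-1, 13, 18] = -1.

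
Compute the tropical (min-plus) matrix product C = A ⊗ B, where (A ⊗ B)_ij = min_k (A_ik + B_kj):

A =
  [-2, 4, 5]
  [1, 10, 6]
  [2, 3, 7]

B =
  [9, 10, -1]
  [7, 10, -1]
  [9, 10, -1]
A ⊗ B =
  [7, 8, -3]
  [10, 11, 0]
  [10, 12, 1]

Apply the min-plus product entry-by-entry:
  C[0][0] = min over k of (A[0][0] + B[0][0] = -2 + 9 = 7, A[0][1] + B[1][0] = 4 + 7 = 11, A[0][2] + B[2][0] = 5 + 9 = 14) = 7 (attained at k = 0)
  C[0][1] = min over k of (A[0][0] + B[0][1] = -2 + 10 = 8, A[0][1] + B[1][1] = 4 + 10 = 14, A[0][2] + B[2][1] = 5 + 10 = 15) = 8 (attained at k = 0)
  C[0][2] = min over k of (A[0][0] + B[0][2] = -2 + -1 = -3, A[0][1] + B[1][2] = 4 + -1 = 3, A[0][2] + B[2][2] = 5 + -1 = 4) = -3 (attained at k = 0)
  C[1][0] = min over k of (A[1][0] + B[0][0] = 1 + 9 = 10, A[1][1] + B[1][0] = 10 + 7 = 17, A[1][2] + B[2][0] = 6 + 9 = 15) = 10 (attained at k = 0)
  C[1][1] = min over k of (A[1][0] + B[0][1] = 1 + 10 = 11, A[1][1] + B[1][1] = 10 + 10 = 20, A[1][2] + B[2][1] = 6 + 10 = 16) = 11 (attained at k = 0)
  C[1][2] = min over k of (A[1][0] + B[0][2] = 1 + -1 = 0, A[1][1] + B[1][2] = 10 + -1 = 9, A[1][2] + B[2][2] = 6 + -1 = 5) = 0 (attained at k = 0)
  C[2][0] = min over k of (A[2][0] + B[0][0] = 2 + 9 = 11, A[2][1] + B[1][0] = 3 + 7 = 10, A[2][2] + B[2][0] = 7 + 9 = 16) = 10 (attained at k = 1)
  C[2][1] = min over k of (A[2][0] + B[0][1] = 2 + 10 = 12, A[2][1] + B[1][1] = 3 + 10 = 13, A[2][2] + B[2][1] = 7 + 10 = 17) = 12 (attained at k = 0)
  C[2][2] = min over k of (A[2][0] + B[0][2] = 2 + -1 = 1, A[2][1] + B[1][2] = 3 + -1 = 2, A[2][2] + B[2][2] = 7 + -1 = 6) = 1 (attained at k = 0)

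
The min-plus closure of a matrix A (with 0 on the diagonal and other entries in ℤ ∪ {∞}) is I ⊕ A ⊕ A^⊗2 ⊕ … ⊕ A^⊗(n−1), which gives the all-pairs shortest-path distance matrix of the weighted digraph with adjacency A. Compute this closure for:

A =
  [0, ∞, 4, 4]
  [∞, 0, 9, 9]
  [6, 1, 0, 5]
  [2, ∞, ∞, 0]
Closure =
  [0, 5, 4, 4]
  [11, 0, 9, 9]
  [6, 1, 0, 5]
  [2, 7, 6, 0]

This is the Floyd-Warshall all-pairs shortest-path computation. For each intermediate vertex k = 0, 1, …, 3, update dist[i][j] ← min(dist[i][j], dist[i][k] + dist[k][j]). The final matrix gives, for each (i, j), the minimum total weight of any directed path from i to j (possibly empty when i = j).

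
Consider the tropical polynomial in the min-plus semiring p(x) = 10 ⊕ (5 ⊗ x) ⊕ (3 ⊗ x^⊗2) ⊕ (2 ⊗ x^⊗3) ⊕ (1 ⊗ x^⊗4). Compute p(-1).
p(-1) = -3

A tropical monomial a ⊗ x^⊗i evaluates to a + i · x. Evaluating each term at x = -1:
  Term 0 contributes 10 + 0 · -1 = 10
  Term 1 contributes 5 + 1 · -1 = 4
  Term 2 contributes 3 + 2 · -1 = 1
  Term 3 contributes 2 + 3 · -1 = -1
  Term 4 contributes 1 + 4 · -1 = -3
p(-1) = ⊕ of these = min[10, 4, 1, -1, -3] = -3.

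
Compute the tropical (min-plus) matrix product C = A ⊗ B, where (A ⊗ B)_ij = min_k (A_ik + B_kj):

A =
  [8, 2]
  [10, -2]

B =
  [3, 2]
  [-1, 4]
A ⊗ B =
  [1, 6]
  [-3, 2]

Apply the min-plus product entry-by-entry:
  C[0][0] = min over k of (A[0][0] + B[0][0] = 8 + 3 = 11, A[0][1] + B[1][0] = 2 + -1 = 1) = 1 (attained at k = 1)
  C[0][1] = min over k of (A[0][0] + B[0][1] = 8 + 2 = 10, A[0][1] + B[1][1] = 2 + 4 = 6) = 6 (attained at k = 1)
  C[1][0] = min over k of (A[1][0] + B[0][0] = 10 + 3 = 13, A[1][1] + B[1][0] = -2 + -1 = -3) = -3 (attained at k = 1)
  C[1][1] = min over k of (A[1][0] + B[0][1] = 10 + 2 = 12, A[1][1] + B[1][1] = -2 + 4 = 2) = 2 (attained at k = 1)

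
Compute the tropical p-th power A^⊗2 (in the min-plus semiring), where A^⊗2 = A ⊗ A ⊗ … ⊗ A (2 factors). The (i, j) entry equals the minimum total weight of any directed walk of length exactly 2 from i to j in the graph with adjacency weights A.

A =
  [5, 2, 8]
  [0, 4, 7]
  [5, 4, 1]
A^⊗2 =
  [2, 6, 9]
  [4, 2, 8]
  [4, 5, 2]

Each entry (A^⊗2)_ij equals the minimum over all length-2 walks i = v_0 → v_1 → … → v_2 = j of Σ_t A[v_t][v_{t+1}]. For example, for (i, j) = (0, 2) we minimise over 3 possible intermediate vertex sequences; the minimum is 9, attained along the walk 0 → 1 → 2.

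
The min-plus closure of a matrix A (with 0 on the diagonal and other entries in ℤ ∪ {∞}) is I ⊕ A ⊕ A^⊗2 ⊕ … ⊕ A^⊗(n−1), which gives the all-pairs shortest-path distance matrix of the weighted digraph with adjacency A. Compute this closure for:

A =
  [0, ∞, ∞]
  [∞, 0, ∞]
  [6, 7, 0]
Closure =
  [0, ∞, ∞]
  [∞, 0, ∞]
  [6, 7, 0]

This is the Floyd-Warshall all-pairs shortest-path computation. For each intermediate vertex k = 0, 1, …, 2, update dist[i][j] ← min(dist[i][j], dist[i][k] + dist[k][j]). The final matrix gives, for each (i, j), the minimum total weight of any directed path from i to j (possibly empty when i = j).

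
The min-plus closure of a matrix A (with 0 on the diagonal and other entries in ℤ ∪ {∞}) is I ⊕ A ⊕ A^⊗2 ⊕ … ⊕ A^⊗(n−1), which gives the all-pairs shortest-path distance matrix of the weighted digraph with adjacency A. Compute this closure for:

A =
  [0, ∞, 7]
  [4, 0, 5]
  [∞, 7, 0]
Closure =
  [0, 14, 7]
  [4, 0, 5]
  [11, 7, 0]

This is the Floyd-Warshall all-pairs shortest-path computation. For each intermediate vertex k = 0, 1, …, 2, update dist[i][j] ← min(dist[i][j], dist[i][k] + dist[k][j]). The final matrix gives, for each (i, j), the minimum total weight of any directed path from i to j (possibly empty when i = j).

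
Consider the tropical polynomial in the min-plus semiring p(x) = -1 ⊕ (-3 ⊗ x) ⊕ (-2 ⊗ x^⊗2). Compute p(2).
p(2) = -1

A tropical monomial a ⊗ x^⊗i evaluates to a + i · x. Evaluating each term at x = 2:
  Term 0 contributes -1 + 0 · 2 = -1
  Term 1 contributes -3 + 1 · 2 = -1
  Term 2 contributes -2 + 2 · 2 = 2
p(2) = ⊕ of these = min[-1, -1, 2] = -1.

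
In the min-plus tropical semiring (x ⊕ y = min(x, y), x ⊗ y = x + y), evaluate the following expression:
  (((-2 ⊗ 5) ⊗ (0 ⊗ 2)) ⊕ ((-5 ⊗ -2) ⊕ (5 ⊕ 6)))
(((-2 ⊗ 5) ⊗ (0 ⊗ 2)) ⊕ ((-5 ⊗ -2) ⊕ (5 ⊕ 6))) = -7

Expand innermost to outermost. Recall ⊕ takes the minimum of its arguments and ⊗ takes their sum. Working out the expression (((-2 ⊗ 5) ⊗ (0 ⊗ 2)) ⊕ ((-5 ⊗ -2) ⊕ (5 ⊕ 6))) gives -7.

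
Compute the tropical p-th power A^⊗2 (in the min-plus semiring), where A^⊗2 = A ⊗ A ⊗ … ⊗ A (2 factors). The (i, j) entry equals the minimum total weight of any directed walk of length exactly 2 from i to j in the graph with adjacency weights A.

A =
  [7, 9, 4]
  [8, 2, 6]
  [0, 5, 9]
A^⊗2 =
  [4, 9, 11]
  [6, 4, 8]
  [7, 7, 4]

Each entry (A^⊗2)_ij equals the minimum over all length-2 walks i = v_0 → v_1 → … → v_2 = j of Σ_t A[v_t][v_{t+1}]. For example, for (i, j) = (0, 2) we minimise over 3 possible intermediate vertex sequences; the minimum is 11, attained along the walk 0 → 0 → 2.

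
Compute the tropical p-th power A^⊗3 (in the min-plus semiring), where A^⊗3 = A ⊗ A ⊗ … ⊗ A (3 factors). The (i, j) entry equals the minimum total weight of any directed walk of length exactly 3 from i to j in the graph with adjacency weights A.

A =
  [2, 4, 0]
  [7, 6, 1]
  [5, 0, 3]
A^⊗3 =
  [6, 2, 1]
  [8, 4, 2]
  [6, 1, 4]

Each entry (A^⊗3)_ij equals the minimum over all length-3 walks i = v_0 → v_1 → … → v_3 = j of Σ_t A[v_t][v_{t+1}]. For example, for (i, j) = (0, 2) we minimise over 9 possible intermediate vertex sequences; the minimum is 1, attained along the walk 0 → 2 → 1 → 2.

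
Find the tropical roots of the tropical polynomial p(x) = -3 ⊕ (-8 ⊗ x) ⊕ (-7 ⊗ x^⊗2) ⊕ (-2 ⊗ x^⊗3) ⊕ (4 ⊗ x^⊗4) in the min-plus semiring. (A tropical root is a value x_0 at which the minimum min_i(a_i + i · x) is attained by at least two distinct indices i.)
Roots: {-6, -5, -1, 5}

Each tropical root is a break point of the lower envelope of the lines y = a_i + i · x (there are 5 lines, with slopes 0, 1, ..., 4). Only the lines that attain the minimum somewhere contribute to roots; other lines are dominated. Here the surviving (envelope) indices are i = 4, i = 3, i = 2, i = 1, i = 0.
Intersections between consecutive envelope lines give the roots: for adjacent envelope indices i < j the intersection is x = (a_i − a_j) / (j − i). Reading off the sorted break points: {-6, -5, -1, 5}.
Verification: at each break x_0, at least two indices attain the minimum of min_i(a_i + i · x_0).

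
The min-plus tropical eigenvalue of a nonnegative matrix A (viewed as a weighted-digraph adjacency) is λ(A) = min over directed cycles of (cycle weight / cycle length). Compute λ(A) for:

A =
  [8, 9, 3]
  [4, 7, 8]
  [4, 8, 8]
λ(A) = 7/2

Enumerate directed cycles and compute their means (weight / length). Sample:
  cycle 0 → 0: weight = 8, length = 1, mean = 8/1 ≈ 8.000
  cycle 1 → 1: weight = 7, length = 1, mean = 7/1 ≈ 7.000
  cycle 2 → 2: weight = 8, length = 1, mean = 8/1 ≈ 8.000
  cycle 0 → 1 → 0: weight = 13, length = 2, mean = 13/2 ≈ 6.500
  cycle 0 → 2 → 0: weight = 7, length = 2, mean = 7/2 ≈ 3.500
  cycle 1 → 0 → 1: weight = 13, length = 2, mean = 13/2 ≈ 6.500
Minimum mean = 3.500, attained e.g. along the cycle 0 → 2 → 0 with weight 7 and length 2. So λ(A) = 7/2 = 7/2.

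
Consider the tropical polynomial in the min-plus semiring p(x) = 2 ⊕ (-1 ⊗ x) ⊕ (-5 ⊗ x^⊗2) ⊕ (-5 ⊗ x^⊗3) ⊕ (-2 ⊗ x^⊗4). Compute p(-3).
p(-3) = -14

A tropical monomial a ⊗ x^⊗i evaluates to a + i · x. Evaluating each term at x = -3:
  Term 0 contributes 2 + 0 · -3 = 2
  Term 1 contributes -1 + 1 · -3 = -4
  Term 2 contributes -5 + 2 · -3 = -11
  Term 3 contributes -5 + 3 · -3 = -14
  Term 4 contributes -2 + 4 · -3 = -14
p(-3) = ⊕ of these = min[2, -4, -11, -14, -14] = -14.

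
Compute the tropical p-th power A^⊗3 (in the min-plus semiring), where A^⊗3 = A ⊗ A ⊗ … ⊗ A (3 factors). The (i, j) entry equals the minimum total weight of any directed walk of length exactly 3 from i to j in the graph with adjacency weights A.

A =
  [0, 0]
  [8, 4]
A^⊗3 =
  [0, 0]
  [8, 8]

Each entry (A^⊗3)_ij equals the minimum over all length-3 walks i = v_0 → v_1 → … → v_3 = j of Σ_t A[v_t][v_{t+1}]. For example, for (i, j) = (0, 1) we minimise over 4 possible intermediate vertex sequences; the minimum is 0, attained along the walk 0 → 0 → 0 → 1.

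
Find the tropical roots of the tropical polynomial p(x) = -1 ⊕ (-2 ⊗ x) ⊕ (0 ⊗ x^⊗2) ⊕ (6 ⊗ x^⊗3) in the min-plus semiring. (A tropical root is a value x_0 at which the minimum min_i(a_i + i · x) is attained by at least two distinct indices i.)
Roots: {-6, -2, 1}

Each tropical root is a break point of the lower envelope of the lines y = a_i + i · x (there are 4 lines, with slopes 0, 1, ..., 3). Only the lines that attain the minimum somewhere contribute to roots; other lines are dominated. Here the surviving (envelope) indices are i = 3, i = 2, i = 1, i = 0.
Intersections between consecutive envelope lines give the roots: for adjacent envelope indices i < j the intersection is x = (a_i − a_j) / (j − i). Reading off the sorted break points: {-6, -2, 1}.
Verification: at each break x_0, at least two indices attain the minimum of min_i(a_i + i · x_0).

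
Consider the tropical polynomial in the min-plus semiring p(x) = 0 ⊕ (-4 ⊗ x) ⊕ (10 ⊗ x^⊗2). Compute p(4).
p(4) = 0

A tropical monomial a ⊗ x^⊗i evaluates to a + i · x. Evaluating each term at x = 4:
  Term 0 contributes 0 + 0 · 4 = 0
  Term 1 contributes -4 + 1 · 4 = 0
  Term 2 contributes 10 + 2 · 4 = 18
p(4) = ⊕ of these = min[0, 0, 18] = 0.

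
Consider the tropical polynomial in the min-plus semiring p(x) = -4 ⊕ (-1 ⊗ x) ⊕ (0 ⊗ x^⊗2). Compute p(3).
p(3) = -4

A tropical monomial a ⊗ x^⊗i evaluates to a + i · x. Evaluating each term at x = 3:
  Term 0 contributes -4 + 0 · 3 = -4
  Term 1 contributes -1 + 1 · 3 = 2
  Term 2 contributes 0 + 2 · 3 = 6
p(3) = ⊕ of these = min[-4, 2, 6] = -4.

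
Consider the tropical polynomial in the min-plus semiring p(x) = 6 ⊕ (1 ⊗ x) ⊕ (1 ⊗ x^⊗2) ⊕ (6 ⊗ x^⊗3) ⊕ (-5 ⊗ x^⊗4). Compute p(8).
p(8) = 6

A tropical monomial a ⊗ x^⊗i evaluates to a + i · x. Evaluating each term at x = 8:
  Term 0 contributes 6 + 0 · 8 = 6
  Term 1 contributes 1 + 1 · 8 = 9
  Term 2 contributes 1 + 2 · 8 = 17
  Term 3 contributes 6 + 3 · 8 = 30
  Term 4 contributes -5 + 4 · 8 = 27
p(8) = ⊕ of these = min[6, 9, 17, 30, 27] = 6.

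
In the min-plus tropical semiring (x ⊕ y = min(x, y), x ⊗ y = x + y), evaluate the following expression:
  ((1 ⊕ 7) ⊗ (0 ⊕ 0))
((1 ⊕ 7) ⊗ (0 ⊕ 0)) = 1

Expand innermost to outermost. Recall ⊕ takes the minimum of its arguments and ⊗ takes their sum. Working out the expression ((1 ⊕ 7) ⊗ (0 ⊕ 0)) gives 1.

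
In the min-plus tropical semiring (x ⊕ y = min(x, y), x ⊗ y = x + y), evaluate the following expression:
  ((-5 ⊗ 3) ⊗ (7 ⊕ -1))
((-5 ⊗ 3) ⊗ (7 ⊕ -1)) = -3

Expand innermost to outermost. Recall ⊕ takes the minimum of its arguments and ⊗ takes their sum. Working out the expression ((-5 ⊗ 3) ⊗ (7 ⊕ -1)) gives -3.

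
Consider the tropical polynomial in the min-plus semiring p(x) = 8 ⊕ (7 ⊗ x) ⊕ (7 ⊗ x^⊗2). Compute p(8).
p(8) = 8

A tropical monomial a ⊗ x^⊗i evaluates to a + i · x. Evaluating each term at x = 8:
  Term 0 contributes 8 + 0 · 8 = 8
  Term 1 contributes 7 + 1 · 8 = 15
  Term 2 contributes 7 + 2 · 8 = 23
p(8) = ⊕ of these = min[8, 15, 23] = 8.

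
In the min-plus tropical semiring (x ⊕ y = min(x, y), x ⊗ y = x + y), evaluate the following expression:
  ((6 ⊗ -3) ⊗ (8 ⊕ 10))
((6 ⊗ -3) ⊗ (8 ⊕ 10)) = 11

Expand innermost to outermost. Recall ⊕ takes the minimum of its arguments and ⊗ takes their sum. Working out the expression ((6 ⊗ -3) ⊗ (8 ⊕ 10)) gives 11.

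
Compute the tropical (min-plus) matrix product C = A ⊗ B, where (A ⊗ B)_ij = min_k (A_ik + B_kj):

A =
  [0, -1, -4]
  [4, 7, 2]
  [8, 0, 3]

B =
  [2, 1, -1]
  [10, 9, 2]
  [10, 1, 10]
A ⊗ B =
  [2, -3, -1]
  [6, 3, 3]
  [10, 4, 2]

Apply the min-plus product entry-by-entry:
  C[0][0] = min over k of (A[0][0] + B[0][0] = 0 + 2 = 2, A[0][1] + B[1][0] = -1 + 10 = 9, A[0][2] + B[2][0] = -4 + 10 = 6) = 2 (attained at k = 0)
  C[0][1] = min over k of (A[0][0] + B[0][1] = 0 + 1 = 1, A[0][1] + B[1][1] = -1 + 9 = 8, A[0][2] + B[2][1] = -4 + 1 = -3) = -3 (attained at k = 2)
  C[0][2] = min over k of (A[0][0] + B[0][2] = 0 + -1 = -1, A[0][1] + B[1][2] = -1 + 2 = 1, A[0][2] + B[2][2] = -4 + 10 = 6) = -1 (attained at k = 0)
  C[1][0] = min over k of (A[1][0] + B[0][0] = 4 + 2 = 6, A[1][1] + B[1][0] = 7 + 10 = 17, A[1][2] + B[2][0] = 2 + 10 = 12) = 6 (attained at k = 0)
  C[1][1] = min over k of (A[1][0] + B[0][1] = 4 + 1 = 5, A[1][1] + B[1][1] = 7 + 9 = 16, A[1][2] + B[2][1] = 2 + 1 = 3) = 3 (attained at k = 2)
  C[1][2] = min over k of (A[1][0] + B[0][2] = 4 + -1 = 3, A[1][1] + B[1][2] = 7 + 2 = 9, A[1][2] + B[2][2] = 2 + 10 = 12) = 3 (attained at k = 0)
  C[2][0] = min over k of (A[2][0] + B[0][0] = 8 + 2 = 10, A[2][1] + B[1][0] = 0 + 10 = 10, A[2][2] + B[2][0] = 3 + 10 = 13) = 10 (attained at k = 0)
  C[2][1] = min over k of (A[2][0] + B[0][1] = 8 + 1 = 9, A[2][1] + B[1][1] = 0 + 9 = 9, A[2][2] + B[2][1] = 3 + 1 = 4) = 4 (attained at k = 2)
  C[2][2] = min over k of (A[2][0] + B[0][2] = 8 + -1 = 7, A[2][1] + B[1][2] = 0 + 2 = 2, A[2][2] + B[2][2] = 3 + 10 = 13) = 2 (attained at k = 1)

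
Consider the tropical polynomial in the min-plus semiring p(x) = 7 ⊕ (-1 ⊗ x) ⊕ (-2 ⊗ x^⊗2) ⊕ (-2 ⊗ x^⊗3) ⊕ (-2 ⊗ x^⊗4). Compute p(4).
p(4) = 3

A tropical monomial a ⊗ x^⊗i evaluates to a + i · x. Evaluating each term at x = 4:
  Term 0 contributes 7 + 0 · 4 = 7
  Term 1 contributes -1 + 1 · 4 = 3
  Term 2 contributes -2 + 2 · 4 = 6
  Term 3 contributes -2 + 3 · 4 = 10
  Term 4 contributes -2 + 4 · 4 = 14
p(4) = ⊕ of these = min[7, 3, 6, 10, 14] = 3.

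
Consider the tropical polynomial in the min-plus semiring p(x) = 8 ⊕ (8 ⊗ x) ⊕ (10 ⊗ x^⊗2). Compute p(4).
p(4) = 8

A tropical monomial a ⊗ x^⊗i evaluates to a + i · x. Evaluating each term at x = 4:
  Term 0 contributes 8 + 0 · 4 = 8
  Term 1 contributes 8 + 1 · 4 = 12
  Term 2 contributes 10 + 2 · 4 = 18
p(4) = ⊕ of these = min[8, 12, 18] = 8.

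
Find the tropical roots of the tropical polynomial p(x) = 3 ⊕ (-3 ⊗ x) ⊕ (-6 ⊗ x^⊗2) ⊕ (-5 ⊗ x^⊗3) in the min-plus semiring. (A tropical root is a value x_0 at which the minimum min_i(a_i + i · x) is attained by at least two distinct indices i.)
Roots: {-1, 3, 6}

Each tropical root is a break point of the lower envelope of the lines y = a_i + i · x (there are 4 lines, with slopes 0, 1, ..., 3). Only the lines that attain the minimum somewhere contribute to roots; other lines are dominated. Here the surviving (envelope) indices are i = 3, i = 2, i = 1, i = 0.
Intersections between consecutive envelope lines give the roots: for adjacent envelope indices i < j the intersection is x = (a_i − a_j) / (j − i). Reading off the sorted break points: {-1, 3, 6}.
Verification: at each break x_0, at least two indices attain the minimum of min_i(a_i + i · x_0).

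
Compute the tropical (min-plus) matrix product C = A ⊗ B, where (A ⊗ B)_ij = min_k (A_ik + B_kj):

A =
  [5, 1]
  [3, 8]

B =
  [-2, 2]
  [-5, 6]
A ⊗ B =
  [-4, 7]
  [1, 5]

Apply the min-plus product entry-by-entry:
  C[0][0] = min over k of (A[0][0] + B[0][0] = 5 + -2 = 3, A[0][1] + B[1][0] = 1 + -5 = -4) = -4 (attained at k = 1)
  C[0][1] = min over k of (A[0][0] + B[0][1] = 5 + 2 = 7, A[0][1] + B[1][1] = 1 + 6 = 7) = 7 (attained at k = 0)
  C[1][0] = min over k of (A[1][0] + B[0][0] = 3 + -2 = 1, A[1][1] + B[1][0] = 8 + -5 = 3) = 1 (attained at k = 0)
  C[1][1] = min over k of (A[1][0] + B[0][1] = 3 + 2 = 5, A[1][1] + B[1][1] = 8 + 6 = 14) = 5 (attained at k = 0)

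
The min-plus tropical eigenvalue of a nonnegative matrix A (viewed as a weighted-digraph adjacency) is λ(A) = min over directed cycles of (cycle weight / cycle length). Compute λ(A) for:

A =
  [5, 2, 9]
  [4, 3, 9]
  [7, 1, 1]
λ(A) = 1

Enumerate directed cycles and compute their means (weight / length). Sample:
  cycle 0 → 0: weight = 5, length = 1, mean = 5/1 ≈ 5.000
  cycle 1 → 1: weight = 3, length = 1, mean = 3/1 ≈ 3.000
  cycle 2 → 2: weight = 1, length = 1, mean = 1/1 ≈ 1.000
  cycle 0 → 1 → 0: weight = 6, length = 2, mean = 6/2 ≈ 3.000
  cycle 0 → 2 → 0: weight = 16, length = 2, mean = 16/2 ≈ 8.000
  cycle 1 → 0 → 1: weight = 6, length = 2, mean = 6/2 ≈ 3.000
Minimum mean = 1.000, attained e.g. along the cycle 2 → 2 with weight 1 and length 1. So λ(A) = 1/1 = 1.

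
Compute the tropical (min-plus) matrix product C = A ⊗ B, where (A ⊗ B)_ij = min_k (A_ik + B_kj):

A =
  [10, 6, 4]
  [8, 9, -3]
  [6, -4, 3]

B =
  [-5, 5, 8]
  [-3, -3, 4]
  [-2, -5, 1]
A ⊗ B =
  [2, -1, 5]
  [-5, -8, -2]
  [-7, -7, 0]

Apply the min-plus product entry-by-entry:
  C[0][0] = min over k of (A[0][0] + B[0][0] = 10 + -5 = 5, A[0][1] + B[1][0] = 6 + -3 = 3, A[0][2] + B[2][0] = 4 + -2 = 2) = 2 (attained at k = 2)
  C[0][1] = min over k of (A[0][0] + B[0][1] = 10 + 5 = 15, A[0][1] + B[1][1] = 6 + -3 = 3, A[0][2] + B[2][1] = 4 + -5 = -1) = -1 (attained at k = 2)
  C[0][2] = min over k of (A[0][0] + B[0][2] = 10 + 8 = 18, A[0][1] + B[1][2] = 6 + 4 = 10, A[0][2] + B[2][2] = 4 + 1 = 5) = 5 (attained at k = 2)
  C[1][0] = min over k of (A[1][0] + B[0][0] = 8 + -5 = 3, A[1][1] + B[1][0] = 9 + -3 = 6, A[1][2] + B[2][0] = -3 + -2 = -5) = -5 (attained at k = 2)
  C[1][1] = min over k of (A[1][0] + B[0][1] = 8 + 5 = 13, A[1][1] + B[1][1] = 9 + -3 = 6, A[1][2] + B[2][1] = -3 + -5 = -8) = -8 (attained at k = 2)
  C[1][2] = min over k of (A[1][0] + B[0][2] = 8 + 8 = 16, A[1][1] + B[1][2] = 9 + 4 = 13, A[1][2] + B[2][2] = -3 + 1 = -2) = -2 (attained at k = 2)
  C[2][0] = min over k of (A[2][0] + B[0][0] = 6 + -5 = 1, A[2][1] + B[1][0] = -4 + -3 = -7, A[2][2] + B[2][0] = 3 + -2 = 1) = -7 (attained at k = 1)
  C[2][1] = min over k of (A[2][0] + B[0][1] = 6 + 5 = 11, A[2][1] + B[1][1] = -4 + -3 = -7, A[2][2] + B[2][1] = 3 + -5 = -2) = -7 (attained at k = 1)
  C[2][2] = min over k of (A[2][0] + B[0][2] = 6 + 8 = 14, A[2][1] + B[1][2] = -4 + 4 = 0, A[2][2] + B[2][2] = 3 + 1 = 4) = 0 (attained at k = 1)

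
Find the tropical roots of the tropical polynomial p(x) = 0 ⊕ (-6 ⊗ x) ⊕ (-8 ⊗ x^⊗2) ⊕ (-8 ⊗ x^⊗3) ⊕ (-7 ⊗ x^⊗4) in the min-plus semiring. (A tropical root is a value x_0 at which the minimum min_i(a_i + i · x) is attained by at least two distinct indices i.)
Roots: {-1, 0, 2, 6}

Each tropical root is a break point of the lower envelope of the lines y = a_i + i · x (there are 5 lines, with slopes 0, 1, ..., 4). Only the lines that attain the minimum somewhere contribute to roots; other lines are dominated. Here the surviving (envelope) indices are i = 4, i = 3, i = 2, i = 1, i = 0.
Intersections between consecutive envelope lines give the roots: for adjacent envelope indices i < j the intersection is x = (a_i − a_j) / (j − i). Reading off the sorted break points: {-1, 0, 2, 6}.
Verification: at each break x_0, at least two indices attain the minimum of min_i(a_i + i · x_0).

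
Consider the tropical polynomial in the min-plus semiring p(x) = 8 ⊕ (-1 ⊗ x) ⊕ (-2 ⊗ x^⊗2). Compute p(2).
p(2) = 1

A tropical monomial a ⊗ x^⊗i evaluates to a + i · x. Evaluating each term at x = 2:
  Term 0 contributes 8 + 0 · 2 = 8
  Term 1 contributes -1 + 1 · 2 = 1
  Term 2 contributes -2 + 2 · 2 = 2
p(2) = ⊕ of these = min[8, 1, 2] = 1.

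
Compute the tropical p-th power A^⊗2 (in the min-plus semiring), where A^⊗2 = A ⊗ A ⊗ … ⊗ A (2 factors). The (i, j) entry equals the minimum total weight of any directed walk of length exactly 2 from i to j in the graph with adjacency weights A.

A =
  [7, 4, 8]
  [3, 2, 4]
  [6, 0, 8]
A^⊗2 =
  [7, 6, 8]
  [5, 4, 6]
  [3, 2, 4]

Each entry (A^⊗2)_ij equals the minimum over all length-2 walks i = v_0 → v_1 → … → v_2 = j of Σ_t A[v_t][v_{t+1}]. For example, for (i, j) = (0, 2) we minimise over 3 possible intermediate vertex sequences; the minimum is 8, attained along the walk 0 → 1 → 2.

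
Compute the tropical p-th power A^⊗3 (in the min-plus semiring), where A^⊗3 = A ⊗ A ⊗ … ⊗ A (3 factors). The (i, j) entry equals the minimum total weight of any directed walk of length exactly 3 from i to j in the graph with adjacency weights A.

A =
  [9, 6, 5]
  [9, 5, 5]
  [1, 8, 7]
A^⊗3 =
  [12, 12, 11]
  [11, 12, 11]
  [7, 12, 12]

Each entry (A^⊗3)_ij equals the minimum over all length-3 walks i = v_0 → v_1 → … → v_3 = j of Σ_t A[v_t][v_{t+1}]. For example, for (i, j) = (0, 2) we minimise over 9 possible intermediate vertex sequences; the minimum is 11, attained along the walk 0 → 2 → 0 → 2.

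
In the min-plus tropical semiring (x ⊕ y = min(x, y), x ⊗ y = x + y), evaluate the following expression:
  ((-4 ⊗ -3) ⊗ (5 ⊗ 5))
((-4 ⊗ -3) ⊗ (5 ⊗ 5)) = 3

Expand innermost to outermost. Recall ⊕ takes the minimum of its arguments and ⊗ takes their sum. Working out the expression ((-4 ⊗ -3) ⊗ (5 ⊗ 5)) gives 3.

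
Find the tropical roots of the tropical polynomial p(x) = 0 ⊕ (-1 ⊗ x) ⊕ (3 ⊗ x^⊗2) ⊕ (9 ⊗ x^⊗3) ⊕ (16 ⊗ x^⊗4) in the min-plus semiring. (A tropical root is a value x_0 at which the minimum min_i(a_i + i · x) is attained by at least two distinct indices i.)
Roots: {-7, -6, -4, 1}

Each tropical root is a break point of the lower envelope of the lines y = a_i + i · x (there are 5 lines, with slopes 0, 1, ..., 4). Only the lines that attain the minimum somewhere contribute to roots; other lines are dominated. Here the surviving (envelope) indices are i = 4, i = 3, i = 2, i = 1, i = 0.
Intersections between consecutive envelope lines give the roots: for adjacent envelope indices i < j the intersection is x = (a_i − a_j) / (j − i). Reading off the sorted break points: {-7, -6, -4, 1}.
Verification: at each break x_0, at least two indices attain the minimum of min_i(a_i + i · x_0).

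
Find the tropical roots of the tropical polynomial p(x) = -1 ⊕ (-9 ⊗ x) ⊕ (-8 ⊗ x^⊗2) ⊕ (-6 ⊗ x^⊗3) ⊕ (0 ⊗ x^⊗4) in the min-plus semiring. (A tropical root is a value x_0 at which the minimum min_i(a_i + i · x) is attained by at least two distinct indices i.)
Roots: {-6, -2, -1, 8}

Each tropical root is a break point of the lower envelope of the lines y = a_i + i · x (there are 5 lines, with slopes 0, 1, ..., 4). Only the lines that attain the minimum somewhere contribute to roots; other lines are dominated. Here the surviving (envelope) indices are i = 4, i = 3, i = 2, i = 1, i = 0.
Intersections between consecutive envelope lines give the roots: for adjacent envelope indices i < j the intersection is x = (a_i − a_j) / (j − i). Reading off the sorted break points: {-6, -2, -1, 8}.
Verification: at each break x_0, at least two indices attain the minimum of min_i(a_i + i · x_0).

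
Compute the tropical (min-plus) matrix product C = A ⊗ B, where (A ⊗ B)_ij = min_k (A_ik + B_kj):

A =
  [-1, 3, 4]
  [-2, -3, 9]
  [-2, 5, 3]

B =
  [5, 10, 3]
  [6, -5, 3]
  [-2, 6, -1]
A ⊗ B =
  [2, -2, 2]
  [3, -8, 0]
  [1, 0, 1]

Apply the min-plus product entry-by-entry:
  C[0][0] = min over k of (A[0][0] + B[0][0] = -1 + 5 = 4, A[0][1] + B[1][0] = 3 + 6 = 9, A[0][2] + B[2][0] = 4 + -2 = 2) = 2 (attained at k = 2)
  C[0][1] = min over k of (A[0][0] + B[0][1] = -1 + 10 = 9, A[0][1] + B[1][1] = 3 + -5 = -2, A[0][2] + B[2][1] = 4 + 6 = 10) = -2 (attained at k = 1)
  C[0][2] = min over k of (A[0][0] + B[0][2] = -1 + 3 = 2, A[0][1] + B[1][2] = 3 + 3 = 6, A[0][2] + B[2][2] = 4 + -1 = 3) = 2 (attained at k = 0)
  C[1][0] = min over k of (A[1][0] + B[0][0] = -2 + 5 = 3, A[1][1] + B[1][0] = -3 + 6 = 3, A[1][2] + B[2][0] = 9 + -2 = 7) = 3 (attained at k = 0)
  C[1][1] = min over k of (A[1][0] + B[0][1] = -2 + 10 = 8, A[1][1] + B[1][1] = -3 + -5 = -8, A[1][2] + B[2][1] = 9 + 6 = 15) = -8 (attained at k = 1)
  C[1][2] = min over k of (A[1][0] + B[0][2] = -2 + 3 = 1, A[1][1] + B[1][2] = -3 + 3 = 0, A[1][2] + B[2][2] = 9 + -1 = 8) = 0 (attained at k = 1)
  C[2][0] = min over k of (A[2][0] + B[0][0] = -2 + 5 = 3, A[2][1] + B[1][0] = 5 + 6 = 11, A[2][2] + B[2][0] = 3 + -2 = 1) = 1 (attained at k = 2)
  C[2][1] = min over k of (A[2][0] + B[0][1] = -2 + 10 = 8, A[2][1] + B[1][1] = 5 + -5 = 0, A[2][2] + B[2][1] = 3 + 6 = 9) = 0 (attained at k = 1)
  C[2][2] = min over k of (A[2][0] + B[0][2] = -2 + 3 = 1, A[2][1] + B[1][2] = 5 + 3 = 8, A[2][2] + B[2][2] = 3 + -1 = 2) = 1 (attained at k = 0)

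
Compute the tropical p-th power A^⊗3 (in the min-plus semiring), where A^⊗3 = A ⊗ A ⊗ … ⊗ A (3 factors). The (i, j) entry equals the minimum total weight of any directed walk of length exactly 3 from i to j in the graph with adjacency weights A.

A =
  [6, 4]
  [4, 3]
A^⊗3 =
  [11, 10]
  [10, 9]

Each entry (A^⊗3)_ij equals the minimum over all length-3 walks i = v_0 → v_1 → … → v_3 = j of Σ_t A[v_t][v_{t+1}]. For example, for (i, j) = (0, 1) we minimise over 4 possible intermediate vertex sequences; the minimum is 10, attained along the walk 0 → 1 → 1 → 1.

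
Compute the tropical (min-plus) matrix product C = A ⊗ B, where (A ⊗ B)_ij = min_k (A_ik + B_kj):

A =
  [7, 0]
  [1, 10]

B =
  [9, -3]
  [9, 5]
A ⊗ B =
  [9, 4]
  [10, -2]

Apply the min-plus product entry-by-entry:
  C[0][0] = min over k of (A[0][0] + B[0][0] = 7 + 9 = 16, A[0][1] + B[1][0] = 0 + 9 = 9) = 9 (attained at k = 1)
  C[0][1] = min over k of (A[0][0] + B[0][1] = 7 + -3 = 4, A[0][1] + B[1][1] = 0 + 5 = 5) = 4 (attained at k = 0)
  C[1][0] = min over k of (A[1][0] + B[0][0] = 1 + 9 = 10, A[1][1] + B[1][0] = 10 + 9 = 19) = 10 (attained at k = 0)
  C[1][1] = min over k of (A[1][0] + B[0][1] = 1 + -3 = -2, A[1][1] + B[1][1] = 10 + 5 = 15) = -2 (attained at k = 0)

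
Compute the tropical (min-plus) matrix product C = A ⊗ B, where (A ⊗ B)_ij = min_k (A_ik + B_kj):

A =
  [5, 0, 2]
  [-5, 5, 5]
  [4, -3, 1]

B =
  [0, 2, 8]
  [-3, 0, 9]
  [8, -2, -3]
A ⊗ B =
  [-3, 0, -1]
  [-5, -3, 2]
  [-6, -3, -2]

Apply the min-plus product entry-by-entry:
  C[0][0] = min over k of (A[0][0] + B[0][0] = 5 + 0 = 5, A[0][1] + B[1][0] = 0 + -3 = -3, A[0][2] + B[2][0] = 2 + 8 = 10) = -3 (attained at k = 1)
  C[0][1] = min over k of (A[0][0] + B[0][1] = 5 + 2 = 7, A[0][1] + B[1][1] = 0 + 0 = 0, A[0][2] + B[2][1] = 2 + -2 = 0) = 0 (attained at k = 1)
  C[0][2] = min over k of (A[0][0] + B[0][2] = 5 + 8 = 13, A[0][1] + B[1][2] = 0 + 9 = 9, A[0][2] + B[2][2] = 2 + -3 = -1) = -1 (attained at k = 2)
  C[1][0] = min over k of (A[1][0] + B[0][0] = -5 + 0 = -5, A[1][1] + B[1][0] = 5 + -3 = 2, A[1][2] + B[2][0] = 5 + 8 = 13) = -5 (attained at k = 0)
  C[1][1] = min over k of (A[1][0] + B[0][1] = -5 + 2 = -3, A[1][1] + B[1][1] = 5 + 0 = 5, A[1][2] + B[2][1] = 5 + -2 = 3) = -3 (attained at k = 0)
  C[1][2] = min over k of (A[1][0] + B[0][2] = -5 + 8 = 3, A[1][1] + B[1][2] = 5 + 9 = 14, A[1][2] + B[2][2] = 5 + -3 = 2) = 2 (attained at k = 2)
  C[2][0] = min over k of (A[2][0] + B[0][0] = 4 + 0 = 4, A[2][1] + B[1][0] = -3 + -3 = -6, A[2][2] + B[2][0] = 1 + 8 = 9) = -6 (attained at k = 1)
  C[2][1] = min over k of (A[2][0] + B[0][1] = 4 + 2 = 6, A[2][1] + B[1][1] = -3 + 0 = -3, A[2][2] + B[2][1] = 1 + -2 = -1) = -3 (attained at k = 1)
  C[2][2] = min over k of (A[2][0] + B[0][2] = 4 + 8 = 12, A[2][1] + B[1][2] = -3 + 9 = 6, A[2][2] + B[2][2] = 1 + -3 = -2) = -2 (attained at k = 2)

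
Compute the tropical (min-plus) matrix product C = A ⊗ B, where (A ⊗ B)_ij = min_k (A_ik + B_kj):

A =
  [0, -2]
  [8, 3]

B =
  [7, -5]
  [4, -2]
A ⊗ B =
  [2, -5]
  [7, 1]

Apply the min-plus product entry-by-entry:
  C[0][0] = min over k of (A[0][0] + B[0][0] = 0 + 7 = 7, A[0][1] + B[1][0] = -2 + 4 = 2) = 2 (attained at k = 1)
  C[0][1] = min over k of (A[0][0] + B[0][1] = 0 + -5 = -5, A[0][1] + B[1][1] = -2 + -2 = -4) = -5 (attained at k = 0)
  C[1][0] = min over k of (A[1][0] + B[0][0] = 8 + 7 = 15, A[1][1] + B[1][0] = 3 + 4 = 7) = 7 (attained at k = 1)
  C[1][1] = min over k of (A[1][0] + B[0][1] = 8 + -5 = 3, A[1][1] + B[1][1] = 3 + -2 = 1) = 1 (attained at k = 1)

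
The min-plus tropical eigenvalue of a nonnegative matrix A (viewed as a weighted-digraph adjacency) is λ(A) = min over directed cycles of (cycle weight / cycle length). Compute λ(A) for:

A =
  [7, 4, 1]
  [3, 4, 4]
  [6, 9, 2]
λ(A) = 2

Enumerate directed cycles and compute their means (weight / length). Sample:
  cycle 0 → 0: weight = 7, length = 1, mean = 7/1 ≈ 7.000
  cycle 1 → 1: weight = 4, length = 1, mean = 4/1 ≈ 4.000
  cycle 2 → 2: weight = 2, length = 1, mean = 2/1 ≈ 2.000
  cycle 0 → 1 → 0: weight = 7, length = 2, mean = 7/2 ≈ 3.500
  cycle 0 → 2 → 0: weight = 7, length = 2, mean = 7/2 ≈ 3.500
  cycle 1 → 0 → 1: weight = 7, length = 2, mean = 7/2 ≈ 3.500
Minimum mean = 2.000, attained e.g. along the cycle 2 → 2 with weight 2 and length 1. So λ(A) = 2/1 = 2.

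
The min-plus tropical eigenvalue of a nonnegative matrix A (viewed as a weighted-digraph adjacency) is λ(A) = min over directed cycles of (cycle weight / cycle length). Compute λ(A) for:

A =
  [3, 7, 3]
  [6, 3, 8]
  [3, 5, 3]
λ(A) = 3

Enumerate directed cycles and compute their means (weight / length). Sample:
  cycle 0 → 0: weight = 3, length = 1, mean = 3/1 ≈ 3.000
  cycle 1 → 1: weight = 3, length = 1, mean = 3/1 ≈ 3.000
  cycle 2 → 2: weight = 3, length = 1, mean = 3/1 ≈ 3.000
  cycle 0 → 1 → 0: weight = 13, length = 2, mean = 13/2 ≈ 6.500
  cycle 0 → 2 → 0: weight = 6, length = 2, mean = 6/2 ≈ 3.000
  cycle 1 → 0 → 1: weight = 13, length = 2, mean = 13/2 ≈ 6.500
Minimum mean = 3.000, attained e.g. along the cycle 0 → 0 with weight 3 and length 1. So λ(A) = 3/1 = 3.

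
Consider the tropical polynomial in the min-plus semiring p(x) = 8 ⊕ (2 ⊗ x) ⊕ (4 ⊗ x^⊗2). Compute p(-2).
p(-2) = 0

A tropical monomial a ⊗ x^⊗i evaluates to a + i · x. Evaluating each term at x = -2:
  Term 0 contributes 8 + 0 · -2 = 8
  Term 1 contributes 2 + 1 · -2 = 0
  Term 2 contributes 4 + 2 · -2 = 0
p(-2) = ⊕ of these = min[8, 0, 0] = 0.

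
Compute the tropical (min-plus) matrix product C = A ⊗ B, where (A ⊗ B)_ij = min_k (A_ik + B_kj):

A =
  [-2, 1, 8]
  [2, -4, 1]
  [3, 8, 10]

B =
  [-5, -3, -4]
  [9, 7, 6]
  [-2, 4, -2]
A ⊗ B =
  [-7, -5, -6]
  [-3, -1, -2]
  [-2, 0, -1]

Apply the min-plus product entry-by-entry:
  C[0][0] = min over k of (A[0][0] + B[0][0] = -2 + -5 = -7, A[0][1] + B[1][0] = 1 + 9 = 10, A[0][2] + B[2][0] = 8 + -2 = 6) = -7 (attained at k = 0)
  C[0][1] = min over k of (A[0][0] + B[0][1] = -2 + -3 = -5, A[0][1] + B[1][1] = 1 + 7 = 8, A[0][2] + B[2][1] = 8 + 4 = 12) = -5 (attained at k = 0)
  C[0][2] = min over k of (A[0][0] + B[0][2] = -2 + -4 = -6, A[0][1] + B[1][2] = 1 + 6 = 7, A[0][2] + B[2][2] = 8 + -2 = 6) = -6 (attained at k = 0)
  C[1][0] = min over k of (A[1][0] + B[0][0] = 2 + -5 = -3, A[1][1] + B[1][0] = -4 + 9 = 5, A[1][2] + B[2][0] = 1 + -2 = -1) = -3 (attained at k = 0)
  C[1][1] = min over k of (A[1][0] + B[0][1] = 2 + -3 = -1, A[1][1] + B[1][1] = -4 + 7 = 3, A[1][2] + B[2][1] = 1 + 4 = 5) = -1 (attained at k = 0)
  C[1][2] = min over k of (A[1][0] + B[0][2] = 2 + -4 = -2, A[1][1] + B[1][2] = -4 + 6 = 2, A[1][2] + B[2][2] = 1 + -2 = -1) = -2 (attained at k = 0)
  C[2][0] = min over k of (A[2][0] + B[0][0] = 3 + -5 = -2, A[2][1] + B[1][0] = 8 + 9 = 17, A[2][2] + B[2][0] = 10 + -2 = 8) = -2 (attained at k = 0)
  C[2][1] = min over k of (A[2][0] + B[0][1] = 3 + -3 = 0, A[2][1] + B[1][1] = 8 + 7 = 15, A[2][2] + B[2][1] = 10 + 4 = 14) = 0 (attained at k = 0)
  C[2][2] = min over k of (A[2][0] + B[0][2] = 3 + -4 = -1, A[2][1] + B[1][2] = 8 + 6 = 14, A[2][2] + B[2][2] = 10 + -2 = 8) = -1 (attained at k = 0)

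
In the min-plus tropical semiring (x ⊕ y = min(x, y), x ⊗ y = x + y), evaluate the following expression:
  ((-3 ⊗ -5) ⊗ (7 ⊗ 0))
((-3 ⊗ -5) ⊗ (7 ⊗ 0)) = -1

Expand innermost to outermost. Recall ⊕ takes the minimum of its arguments and ⊗ takes their sum. Working out the expression ((-3 ⊗ -5) ⊗ (7 ⊗ 0)) gives -1.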